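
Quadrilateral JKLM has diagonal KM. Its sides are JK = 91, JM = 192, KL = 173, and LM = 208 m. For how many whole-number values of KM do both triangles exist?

181

From triangle JKM: 101 < KM < 283.
From triangle LKM: 35 < KM < 381.
Intersection: 101 < KM < 283, so integers 102 through 282: 181 values.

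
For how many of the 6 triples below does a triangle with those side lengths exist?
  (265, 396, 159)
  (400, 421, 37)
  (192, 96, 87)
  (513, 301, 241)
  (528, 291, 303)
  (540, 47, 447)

4

(159,265,396): 159+265 > 396 → valid
(37,400,421): 37+400 > 421 → valid
(87,96,192): 87+96 ≤ 192 → not valid
(241,301,513): 241+301 > 513 → valid
(291,303,528): 291+303 > 528 → valid
(47,447,540): 47+447 ≤ 540 → not valid
4 of the 6 triples form a triangle.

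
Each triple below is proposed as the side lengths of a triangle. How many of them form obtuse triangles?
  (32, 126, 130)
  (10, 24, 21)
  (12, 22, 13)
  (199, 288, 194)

3

(32,126,130): 32²+126² = 16900 = 130² → right
(10,24,21): 10²+21² = 541 < 576 = 24² → obtuse
(12,22,13): 12²+13² = 313 < 484 = 22² → obtuse
(199,288,194): 194²+199² = 77237 < 82944 = 288² → obtuse
3 of the 4 are obtuse.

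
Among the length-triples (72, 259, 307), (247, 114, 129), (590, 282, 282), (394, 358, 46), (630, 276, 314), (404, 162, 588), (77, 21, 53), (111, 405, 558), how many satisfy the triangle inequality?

(72,259,307): 72+259 > 307 → valid
(114,129,247): 114+129 ≤ 247 → not valid
(282,282,590): 282+282 ≤ 590 → not valid
(46,358,394): 46+358 > 394 → valid
(276,314,630): 276+314 ≤ 630 → not valid
(162,404,588): 162+404 ≤ 588 → not valid
(21,53,77): 21+53 ≤ 77 → not valid
(111,405,558): 111+405 ≤ 558 → not valid
2 of the 8 triples form a triangle.

2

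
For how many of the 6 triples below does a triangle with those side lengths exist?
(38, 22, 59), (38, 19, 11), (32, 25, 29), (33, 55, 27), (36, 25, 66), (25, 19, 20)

4

(22,38,59): 22+38 > 59 → valid
(11,19,38): 11+19 ≤ 38 → not valid
(25,29,32): 25+29 > 32 → valid
(27,33,55): 27+33 > 55 → valid
(25,36,66): 25+36 ≤ 66 → not valid
(19,20,25): 19+20 > 25 → valid
4 of the 6 triples form a triangle.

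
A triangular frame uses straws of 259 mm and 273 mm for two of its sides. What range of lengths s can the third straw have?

By the triangle inequality, s must be less than 259 + 273 = 532 and greater than |259 − 273| = 14.

14 < s < 532 (mm)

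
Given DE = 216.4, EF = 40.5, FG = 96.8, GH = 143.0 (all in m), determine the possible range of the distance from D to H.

The maximum is all hops collinear in one direction: 216.4 + 40.5 + 96.8 + 143.0 = 496.7.
The longest hop is 216.4; the others sum to 280.3. Since 216.4 ≤ 280.3, the path can fold back on itself completely, so the minimum distance is 0.

0 ≤ DH ≤ 496.7 m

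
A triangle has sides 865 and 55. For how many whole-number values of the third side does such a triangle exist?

109

The third side lies in the open interval (810, 920).
Integers from 811 to 919 inclusive: 919 − 811 + 1 = 109.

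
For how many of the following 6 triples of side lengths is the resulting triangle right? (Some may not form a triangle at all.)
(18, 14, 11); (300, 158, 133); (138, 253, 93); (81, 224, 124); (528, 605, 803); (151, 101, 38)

1

(18,14,11): 11²+14² = 317 < 324 = 18² → obtuse
(300,158,133): 133+158 ≤ 300, not a triangle
(138,253,93): 93+138 ≤ 253, not a triangle
(81,224,124): 81+124 ≤ 224, not a triangle
(528,605,803): 528²+605² = 644809 = 803² → right
(151,101,38): 38+101 ≤ 151, not a triangle
1 of the 6 is right.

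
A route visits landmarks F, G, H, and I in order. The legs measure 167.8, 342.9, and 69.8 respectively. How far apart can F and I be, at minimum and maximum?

The maximum is all hops collinear in one direction: 167.8 + 342.9 + 69.8 = 580.5.
The longest hop is 342.9; the others sum to 237.6. Folding the others back against it leaves at least 342.9 − 237.6 = 105.3.

105.3 ≤ FI ≤ 580.5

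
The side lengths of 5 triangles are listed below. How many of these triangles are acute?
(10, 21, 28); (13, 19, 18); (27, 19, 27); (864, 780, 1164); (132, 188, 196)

3

(10,21,28): 10²+21² = 541 < 784 = 28² → obtuse
(13,19,18): 13²+18² = 493 > 361 = 19² → acute
(27,19,27): 19²+27² = 1090 > 729 = 27² → acute
(864,780,1164): 780²+864² = 1354896 = 1164² → right
(132,188,196): 132²+188² = 52768 > 38416 = 196² → acute
3 of the 5 are acute.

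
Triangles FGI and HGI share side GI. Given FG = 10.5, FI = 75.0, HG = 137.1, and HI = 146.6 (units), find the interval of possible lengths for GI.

64.5 < GI < 85.5

From triangle FGI: |10.5 − 75.0| < GI < 10.5 + 75.0, i.e. 64.5 < GI < 85.5.
From triangle HGI: 9.5 < GI < 283.7.
Both must hold, so GI lies in the intersection.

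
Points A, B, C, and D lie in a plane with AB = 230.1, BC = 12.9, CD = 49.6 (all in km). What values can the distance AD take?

The maximum is all hops collinear in one direction: 230.1 + 12.9 + 49.6 = 292.6.
The longest hop is 230.1; the others sum to 62.5. Folding the others back against it leaves at least 230.1 − 62.5 = 167.6.

167.6 ≤ AD ≤ 292.6 km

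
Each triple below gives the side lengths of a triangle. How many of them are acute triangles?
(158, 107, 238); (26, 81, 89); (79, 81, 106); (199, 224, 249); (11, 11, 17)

(158,107,238): 107²+158² = 36413 < 56644 = 238² → obtuse
(26,81,89): 26²+81² = 7237 < 7921 = 89² → obtuse
(79,81,106): 79²+81² = 12802 > 11236 = 106² → acute
(199,224,249): 199²+224² = 89777 > 62001 = 249² → acute
(11,11,17): 11²+11² = 242 < 289 = 17² → obtuse
2 of the 5 are acute.

2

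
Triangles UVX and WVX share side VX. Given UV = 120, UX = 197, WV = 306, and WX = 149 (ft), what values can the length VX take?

From triangle UVX: |120 − 197| < VX < 120 + 197, i.e. 77 < VX < 317.
From triangle WVX: 157 < VX < 455.
Both must hold, so VX lies in the intersection.

157 < VX < 317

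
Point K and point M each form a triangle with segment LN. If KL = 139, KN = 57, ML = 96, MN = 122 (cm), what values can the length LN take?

82 < LN < 196

From triangle KLN: |139 − 57| < LN < 139 + 57, i.e. 82 < LN < 196.
From triangle MLN: 26 < LN < 218.
Both must hold, so LN lies in the intersection.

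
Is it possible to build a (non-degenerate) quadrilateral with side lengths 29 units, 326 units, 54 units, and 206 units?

For a quadrilateral, each side must be shorter than the sum of the others.
Here the longest side is 326, but the remaining 3 sides sum to only 289.

No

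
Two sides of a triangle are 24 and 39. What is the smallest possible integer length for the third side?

The third side must be strictly greater than |24 − 39| = 15.
The smallest integer above 15 is 16.

16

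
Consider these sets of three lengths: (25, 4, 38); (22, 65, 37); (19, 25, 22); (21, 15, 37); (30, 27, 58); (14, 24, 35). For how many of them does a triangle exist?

2

(4,25,38): 4+25 ≤ 38 → not valid
(22,37,65): 22+37 ≤ 65 → not valid
(19,22,25): 19+22 > 25 → valid
(15,21,37): 15+21 ≤ 37 → not valid
(27,30,58): 27+30 ≤ 58 → not valid
(14,24,35): 14+24 > 35 → valid
2 of the 6 triples form a triangle.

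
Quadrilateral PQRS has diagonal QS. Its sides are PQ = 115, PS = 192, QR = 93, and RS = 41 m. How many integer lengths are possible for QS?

From triangle PQS: 77 < QS < 307.
From triangle RQS: 52 < QS < 134.
Intersection: 77 < QS < 134, so integers 78 through 133: 56 values.

56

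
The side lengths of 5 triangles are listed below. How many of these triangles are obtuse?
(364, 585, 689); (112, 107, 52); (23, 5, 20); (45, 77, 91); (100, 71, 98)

2

(364,585,689): 364²+585² = 474721 = 689² → right
(112,107,52): 52²+107² = 14153 > 12544 = 112² → acute
(23,5,20): 5²+20² = 425 < 529 = 23² → obtuse
(45,77,91): 45²+77² = 7954 < 8281 = 91² → obtuse
(100,71,98): 71²+98² = 14645 > 10000 = 100² → acute
2 of the 5 are obtuse.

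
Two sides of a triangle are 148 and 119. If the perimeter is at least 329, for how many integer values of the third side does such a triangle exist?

Triangle inequality: 29 < x < 267. Perimeter ≥ 329 gives x ≥ 329 − 148 − 119 = 62.
So 62 ≤ x < 267; integers 62 through 266: 205 values.

205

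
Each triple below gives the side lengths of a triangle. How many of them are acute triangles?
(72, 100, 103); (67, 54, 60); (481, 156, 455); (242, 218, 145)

(72,100,103): 72²+100² = 15184 > 10609 = 103² → acute
(67,54,60): 54²+60² = 6516 > 4489 = 67² → acute
(481,156,455): 156²+455² = 231361 = 481² → right
(242,218,145): 145²+218² = 68549 > 58564 = 242² → acute
3 of the 4 are acute.

3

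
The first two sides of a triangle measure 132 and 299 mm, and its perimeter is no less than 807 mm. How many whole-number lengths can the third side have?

55

Triangle inequality: 167 < x < 431. Perimeter ≥ 807 gives x ≥ 807 − 132 − 299 = 376.
So 376 ≤ x < 431; integers 376 through 430: 55 values.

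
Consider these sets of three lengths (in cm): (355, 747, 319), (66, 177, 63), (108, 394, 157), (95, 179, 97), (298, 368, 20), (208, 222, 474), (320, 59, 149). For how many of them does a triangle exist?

1

(319,355,747): 319+355 ≤ 747 → not valid
(63,66,177): 63+66 ≤ 177 → not valid
(108,157,394): 108+157 ≤ 394 → not valid
(95,97,179): 95+97 > 179 → valid
(20,298,368): 20+298 ≤ 368 → not valid
(208,222,474): 208+222 ≤ 474 → not valid
(59,149,320): 59+149 ≤ 320 → not valid
1 of the 7 triples forms a triangle.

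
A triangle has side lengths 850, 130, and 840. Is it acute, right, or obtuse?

Compare the square of the longest side to the sum of squares of the other two: 130² + 840² = 722500 = 850².

right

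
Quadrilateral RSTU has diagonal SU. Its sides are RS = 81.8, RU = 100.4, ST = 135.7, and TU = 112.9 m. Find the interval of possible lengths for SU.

From triangle RSU: |81.8 − 100.4| < SU < 81.8 + 100.4, i.e. 18.6 < SU < 182.2.
From triangle TSU: 22.8 < SU < 248.6.
Both must hold, so SU lies in the intersection.

22.8 < SU < 182.2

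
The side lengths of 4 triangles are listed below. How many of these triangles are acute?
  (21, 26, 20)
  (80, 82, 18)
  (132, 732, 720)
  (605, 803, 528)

1

(21,26,20): 20²+21² = 841 > 676 = 26² → acute
(80,82,18): 18²+80² = 6724 = 82² → right
(132,732,720): 132²+720² = 535824 = 732² → right
(605,803,528): 528²+605² = 644809 = 803² → right
1 of the 4 is acute.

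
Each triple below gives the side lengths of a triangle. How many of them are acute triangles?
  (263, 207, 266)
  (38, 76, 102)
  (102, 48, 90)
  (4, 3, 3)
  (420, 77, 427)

2

(263,207,266): 207²+263² = 112018 > 70756 = 266² → acute
(38,76,102): 38²+76² = 7220 < 10404 = 102² → obtuse
(102,48,90): 48²+90² = 10404 = 102² → right
(4,3,3): 3²+3² = 18 > 16 = 4² → acute
(420,77,427): 77²+420² = 182329 = 427² → right
2 of the 5 are acute.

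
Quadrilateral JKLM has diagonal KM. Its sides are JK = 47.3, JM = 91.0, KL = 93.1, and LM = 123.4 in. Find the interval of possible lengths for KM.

43.7 < KM < 138.3

From triangle JKM: |47.3 − 91.0| < KM < 47.3 + 91.0, i.e. 43.7 < KM < 138.3.
From triangle LKM: 30.3 < KM < 216.5.
Both must hold, so KM lies in the intersection.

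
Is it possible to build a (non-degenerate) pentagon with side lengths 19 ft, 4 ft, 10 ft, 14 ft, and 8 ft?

Yes

A pentagon exists iff every side is shorter than the sum of the others — equivalently, the longest side is less than the sum of the rest.
Longest side 19 < 36 (sum of the remaining 4), so yes.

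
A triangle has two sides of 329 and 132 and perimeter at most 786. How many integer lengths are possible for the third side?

128

Triangle inequality: 197 < x < 461. Perimeter ≤ 786 gives x ≤ 786 − 329 − 132 = 325.
So 197 < x ≤ 325; integers 198 through 325: 128 values.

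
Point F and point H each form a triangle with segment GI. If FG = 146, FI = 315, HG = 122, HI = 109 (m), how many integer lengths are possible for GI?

From triangle FGI: 169 < GI < 461.
From triangle HGI: 13 < GI < 231.
Intersection: 169 < GI < 231, so integers 170 through 230: 61 values.

61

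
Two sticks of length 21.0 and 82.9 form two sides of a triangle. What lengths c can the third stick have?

61.9 < c < 103.9

By the triangle inequality, c must be less than 21.0 + 82.9 = 103.9 and greater than |21.0 − 82.9| = 61.9.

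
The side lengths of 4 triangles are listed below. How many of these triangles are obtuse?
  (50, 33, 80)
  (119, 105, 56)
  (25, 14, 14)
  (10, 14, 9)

3

(50,33,80): 33²+50² = 3589 < 6400 = 80² → obtuse
(119,105,56): 56²+105² = 14161 = 119² → right
(25,14,14): 14²+14² = 392 < 625 = 25² → obtuse
(10,14,9): 9²+10² = 181 < 196 = 14² → obtuse
3 of the 4 are obtuse.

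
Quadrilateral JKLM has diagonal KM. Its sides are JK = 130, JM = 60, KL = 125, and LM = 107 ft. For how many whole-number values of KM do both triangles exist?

119

From triangle JKM: 70 < KM < 190.
From triangle LKM: 18 < KM < 232.
Intersection: 70 < KM < 190, so integers 71 through 189: 119 values.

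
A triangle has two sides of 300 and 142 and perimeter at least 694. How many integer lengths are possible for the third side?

Triangle inequality: 158 < x < 442. Perimeter ≥ 694 gives x ≥ 694 − 300 − 142 = 252.
So 252 ≤ x < 442; integers 252 through 441: 190 values.

190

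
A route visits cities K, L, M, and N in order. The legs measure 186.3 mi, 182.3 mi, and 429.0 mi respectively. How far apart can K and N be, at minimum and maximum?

The maximum is all hops collinear in one direction: 186.3 + 182.3 + 429.0 = 797.6.
The longest hop is 429.0; the others sum to 368.6. Folding the others back against it leaves at least 429.0 − 368.6 = 60.4.

60.4 ≤ KN ≤ 797.6 mi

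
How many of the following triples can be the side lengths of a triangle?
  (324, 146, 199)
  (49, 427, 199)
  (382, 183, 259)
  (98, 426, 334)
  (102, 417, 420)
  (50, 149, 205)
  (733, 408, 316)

(146,199,324): 146+199 > 324 → valid
(49,199,427): 49+199 ≤ 427 → not valid
(183,259,382): 183+259 > 382 → valid
(98,334,426): 98+334 > 426 → valid
(102,417,420): 102+417 > 420 → valid
(50,149,205): 50+149 ≤ 205 → not valid
(316,408,733): 316+408 ≤ 733 → not valid
4 of the 7 triples form a triangle.

4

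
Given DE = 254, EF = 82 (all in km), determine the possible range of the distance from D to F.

172 ≤ DF ≤ 336 km

By the triangle inequality, |254 − 82| ≤ DF ≤ 254 + 82.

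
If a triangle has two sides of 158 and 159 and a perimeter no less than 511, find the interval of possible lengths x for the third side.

194 ≤ x < 317

Triangle inequality alone gives 1 < x < 317.
The perimeter condition gives x ≥ 511 − 158 − 159 = 194.
Intersecting the two: 194 ≤ x < 317.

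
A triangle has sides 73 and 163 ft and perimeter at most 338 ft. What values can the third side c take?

Triangle inequality alone gives 90 < c < 236.
The perimeter condition gives c ≤ 338 − 73 − 163 = 102.
Intersecting the two: 90 < c ≤ 102.

90 < c ≤ 102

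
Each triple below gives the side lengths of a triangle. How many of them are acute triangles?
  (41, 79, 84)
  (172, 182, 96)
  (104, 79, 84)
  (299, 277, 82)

(41,79,84): 41²+79² = 7922 > 7056 = 84² → acute
(172,182,96): 96²+172² = 38800 > 33124 = 182² → acute
(104,79,84): 79²+84² = 13297 > 10816 = 104² → acute
(299,277,82): 82²+277² = 83453 < 89401 = 299² → obtuse
3 of the 4 are acute.

3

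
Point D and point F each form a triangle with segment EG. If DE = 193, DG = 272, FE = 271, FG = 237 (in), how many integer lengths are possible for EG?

From triangle DEG: 79 < EG < 465.
From triangle FEG: 34 < EG < 508.
Intersection: 79 < EG < 465, so integers 80 through 464: 385 values.

385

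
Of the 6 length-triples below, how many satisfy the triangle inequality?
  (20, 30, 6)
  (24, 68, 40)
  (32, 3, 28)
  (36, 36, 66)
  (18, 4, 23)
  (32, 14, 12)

1

(6,20,30): 6+20 ≤ 30 → not valid
(24,40,68): 24+40 ≤ 68 → not valid
(3,28,32): 3+28 ≤ 32 → not valid
(36,36,66): 36+36 > 66 → valid
(4,18,23): 4+18 ≤ 23 → not valid
(12,14,32): 12+14 ≤ 32 → not valid
1 of the 6 triples forms a triangle.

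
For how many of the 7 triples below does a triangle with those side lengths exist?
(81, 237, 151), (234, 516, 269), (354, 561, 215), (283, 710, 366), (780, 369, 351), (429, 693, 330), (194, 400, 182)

2

(81,151,237): 81+151 ≤ 237 → not valid
(234,269,516): 234+269 ≤ 516 → not valid
(215,354,561): 215+354 > 561 → valid
(283,366,710): 283+366 ≤ 710 → not valid
(351,369,780): 351+369 ≤ 780 → not valid
(330,429,693): 330+429 > 693 → valid
(182,194,400): 182+194 ≤ 400 → not valid
2 of the 7 triples form a triangle.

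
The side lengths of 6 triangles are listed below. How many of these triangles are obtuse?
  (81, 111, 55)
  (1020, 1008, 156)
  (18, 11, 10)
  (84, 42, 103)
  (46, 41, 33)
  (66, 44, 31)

4

(81,111,55): 55²+81² = 9586 < 12321 = 111² → obtuse
(1020,1008,156): 156²+1008² = 1040400 = 1020² → right
(18,11,10): 10²+11² = 221 < 324 = 18² → obtuse
(84,42,103): 42²+84² = 8820 < 10609 = 103² → obtuse
(46,41,33): 33²+41² = 2770 > 2116 = 46² → acute
(66,44,31): 31²+44² = 2897 < 4356 = 66² → obtuse
4 of the 6 are obtuse.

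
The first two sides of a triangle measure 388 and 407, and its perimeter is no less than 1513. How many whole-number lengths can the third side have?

Triangle inequality: 19 < x < 795. Perimeter ≥ 1513 gives x ≥ 1513 − 388 − 407 = 718.
So 718 ≤ x < 795; integers 718 through 794: 77 values.

77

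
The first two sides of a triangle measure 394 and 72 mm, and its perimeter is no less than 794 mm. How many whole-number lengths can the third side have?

Triangle inequality: 322 < x < 466. Perimeter ≥ 794 gives x ≥ 794 − 394 − 72 = 328.
So 328 ≤ x < 466; integers 328 through 465: 138 values.

138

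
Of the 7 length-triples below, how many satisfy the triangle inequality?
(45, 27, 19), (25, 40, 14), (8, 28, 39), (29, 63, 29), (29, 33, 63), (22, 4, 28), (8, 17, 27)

(19,27,45): 19+27 > 45 → valid
(14,25,40): 14+25 ≤ 40 → not valid
(8,28,39): 8+28 ≤ 39 → not valid
(29,29,63): 29+29 ≤ 63 → not valid
(29,33,63): 29+33 ≤ 63 → not valid
(4,22,28): 4+22 ≤ 28 → not valid
(8,17,27): 8+17 ≤ 27 → not valid
1 of the 7 triples forms a triangle.

1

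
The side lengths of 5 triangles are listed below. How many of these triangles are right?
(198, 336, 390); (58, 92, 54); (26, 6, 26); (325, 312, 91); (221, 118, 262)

2

(198,336,390): 198²+336² = 152100 = 390² → right
(58,92,54): 54²+58² = 6280 < 8464 = 92² → obtuse
(26,6,26): 6²+26² = 712 > 676 = 26² → acute
(325,312,91): 91²+312² = 105625 = 325² → right
(221,118,262): 118²+221² = 62765 < 68644 = 262² → obtuse
2 of the 5 are right.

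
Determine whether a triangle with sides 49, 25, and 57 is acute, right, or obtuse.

obtuse

Compare the square of the longest side to the sum of squares of the other two: 25² + 49² = 3026 < 3249 = 57².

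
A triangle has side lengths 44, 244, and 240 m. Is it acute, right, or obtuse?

Compare the square of the longest side to the sum of squares of the other two: 44² + 240² = 59536 = 244².

right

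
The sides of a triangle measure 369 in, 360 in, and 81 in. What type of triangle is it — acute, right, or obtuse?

right

Compare the square of the longest side to the sum of squares of the other two: 81² + 360² = 136161 = 369².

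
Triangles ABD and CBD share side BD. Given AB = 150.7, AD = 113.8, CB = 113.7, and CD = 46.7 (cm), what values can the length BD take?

67.0 < BD < 160.4

From triangle ABD: |150.7 − 113.8| < BD < 150.7 + 113.8, i.e. 36.9 < BD < 264.5.
From triangle CBD: 67.0 < BD < 160.4.
Both must hold, so BD lies in the intersection.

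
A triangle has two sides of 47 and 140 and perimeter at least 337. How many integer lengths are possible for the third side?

Triangle inequality: 93 < x < 187. Perimeter ≥ 337 gives x ≥ 337 − 47 − 140 = 150.
So 150 ≤ x < 187; integers 150 through 186: 37 values.

37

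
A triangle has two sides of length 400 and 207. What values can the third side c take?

193 < c < 607

By the triangle inequality, c must be less than 400 + 207 = 607 and greater than |400 − 207| = 193.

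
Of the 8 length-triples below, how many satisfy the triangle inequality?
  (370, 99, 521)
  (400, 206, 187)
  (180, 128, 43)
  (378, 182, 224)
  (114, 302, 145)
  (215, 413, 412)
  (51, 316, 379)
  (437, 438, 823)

(99,370,521): 99+370 ≤ 521 → not valid
(187,206,400): 187+206 ≤ 400 → not valid
(43,128,180): 43+128 ≤ 180 → not valid
(182,224,378): 182+224 > 378 → valid
(114,145,302): 114+145 ≤ 302 → not valid
(215,412,413): 215+412 > 413 → valid
(51,316,379): 51+316 ≤ 379 → not valid
(437,438,823): 437+438 > 823 → valid
3 of the 8 triples form a triangle.

3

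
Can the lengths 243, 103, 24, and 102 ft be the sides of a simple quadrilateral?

No

For a quadrilateral, each side must be shorter than the sum of the others.
Here the longest side is 243, but the remaining 3 sides sum to only 229.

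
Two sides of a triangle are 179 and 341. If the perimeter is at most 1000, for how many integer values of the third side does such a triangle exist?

318

Triangle inequality: 162 < x < 520. Perimeter ≤ 1000 gives x ≤ 1000 − 179 − 341 = 480.
So 162 < x ≤ 480; integers 163 through 480: 318 values.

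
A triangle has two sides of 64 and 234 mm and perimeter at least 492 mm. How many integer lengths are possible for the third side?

104

Triangle inequality: 170 < x < 298. Perimeter ≥ 492 gives x ≥ 492 − 64 − 234 = 194.
So 194 ≤ x < 298; integers 194 through 297: 104 values.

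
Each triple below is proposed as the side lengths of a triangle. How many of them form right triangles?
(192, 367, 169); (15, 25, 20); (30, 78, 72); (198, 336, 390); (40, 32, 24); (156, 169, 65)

5

(192,367,169): 169+192 ≤ 367, not a triangle
(15,25,20): 15²+20² = 625 = 25² → right
(30,78,72): 30²+72² = 6084 = 78² → right
(198,336,390): 198²+336² = 152100 = 390² → right
(40,32,24): 24²+32² = 1600 = 40² → right
(156,169,65): 65²+156² = 28561 = 169² → right
5 of the 6 are right.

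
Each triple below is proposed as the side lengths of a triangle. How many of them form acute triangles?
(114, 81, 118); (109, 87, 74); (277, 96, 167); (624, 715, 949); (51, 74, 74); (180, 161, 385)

(114,81,118): 81²+114² = 19557 > 13924 = 118² → acute
(109,87,74): 74²+87² = 13045 > 11881 = 109² → acute
(277,96,167): 96+167 ≤ 277, not a triangle
(624,715,949): 624²+715² = 900601 = 949² → right
(51,74,74): 51²+74² = 8077 > 5476 = 74² → acute
(180,161,385): 161+180 ≤ 385, not a triangle
3 of the 6 are acute.

3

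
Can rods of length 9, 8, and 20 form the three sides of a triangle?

No

The longest side is 20, but the other two sum to only 17.
17 < 20, so the triangle inequality fails.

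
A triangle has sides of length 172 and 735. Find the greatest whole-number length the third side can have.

906

The third side must be strictly less than 172 + 735 = 907.
The largest integer below 907 is 906.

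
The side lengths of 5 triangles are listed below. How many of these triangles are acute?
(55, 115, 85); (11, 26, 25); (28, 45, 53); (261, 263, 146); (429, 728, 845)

2

(55,115,85): 55²+85² = 10250 < 13225 = 115² → obtuse
(11,26,25): 11²+25² = 746 > 676 = 26² → acute
(28,45,53): 28²+45² = 2809 = 53² → right
(261,263,146): 146²+261² = 89437 > 69169 = 263² → acute
(429,728,845): 429²+728² = 714025 = 845² → right
2 of the 5 are acute.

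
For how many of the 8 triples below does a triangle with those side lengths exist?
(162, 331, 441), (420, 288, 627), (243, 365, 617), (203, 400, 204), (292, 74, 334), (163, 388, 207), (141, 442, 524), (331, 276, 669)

5

(162,331,441): 162+331 > 441 → valid
(288,420,627): 288+420 > 627 → valid
(243,365,617): 243+365 ≤ 617 → not valid
(203,204,400): 203+204 > 400 → valid
(74,292,334): 74+292 > 334 → valid
(163,207,388): 163+207 ≤ 388 → not valid
(141,442,524): 141+442 > 524 → valid
(276,331,669): 276+331 ≤ 669 → not valid
5 of the 8 triples form a triangle.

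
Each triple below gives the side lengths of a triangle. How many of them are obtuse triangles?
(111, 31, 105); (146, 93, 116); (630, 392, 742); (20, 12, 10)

2

(111,31,105): 31²+105² = 11986 < 12321 = 111² → obtuse
(146,93,116): 93²+116² = 22105 > 21316 = 146² → acute
(630,392,742): 392²+630² = 550564 = 742² → right
(20,12,10): 10²+12² = 244 < 400 = 20² → obtuse
2 of the 4 are obtuse.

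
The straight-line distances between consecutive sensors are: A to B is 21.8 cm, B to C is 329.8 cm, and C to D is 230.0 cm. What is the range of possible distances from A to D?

The maximum is all hops collinear in one direction: 21.8 + 329.8 + 230.0 = 581.6.
The longest hop is 329.8; the others sum to 251.8. Folding the others back against it leaves at least 329.8 − 251.8 = 78.0.

78.0 ≤ AD ≤ 581.6 cm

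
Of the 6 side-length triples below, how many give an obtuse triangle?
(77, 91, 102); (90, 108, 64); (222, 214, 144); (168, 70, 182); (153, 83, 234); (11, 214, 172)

1

(77,91,102): 77²+91² = 14210 > 10404 = 102² → acute
(90,108,64): 64²+90² = 12196 > 11664 = 108² → acute
(222,214,144): 144²+214² = 66532 > 49284 = 222² → acute
(168,70,182): 70²+168² = 33124 = 182² → right
(153,83,234): 83²+153² = 30298 < 54756 = 234² → obtuse
(11,214,172): 11+172 ≤ 214, not a triangle
1 of the 6 is obtuse.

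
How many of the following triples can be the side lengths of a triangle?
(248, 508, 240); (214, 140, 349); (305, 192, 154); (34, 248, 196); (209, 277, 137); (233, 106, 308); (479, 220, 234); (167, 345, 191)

5

(240,248,508): 240+248 ≤ 508 → not valid
(140,214,349): 140+214 > 349 → valid
(154,192,305): 154+192 > 305 → valid
(34,196,248): 34+196 ≤ 248 → not valid
(137,209,277): 137+209 > 277 → valid
(106,233,308): 106+233 > 308 → valid
(220,234,479): 220+234 ≤ 479 → not valid
(167,191,345): 167+191 > 345 → valid
5 of the 8 triples form a triangle.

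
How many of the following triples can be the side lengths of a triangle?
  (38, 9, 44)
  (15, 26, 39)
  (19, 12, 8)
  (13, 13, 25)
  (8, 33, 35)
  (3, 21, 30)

(9,38,44): 9+38 > 44 → valid
(15,26,39): 15+26 > 39 → valid
(8,12,19): 8+12 > 19 → valid
(13,13,25): 13+13 > 25 → valid
(8,33,35): 8+33 > 35 → valid
(3,21,30): 3+21 ≤ 30 → not valid
5 of the 6 triples form a triangle.

5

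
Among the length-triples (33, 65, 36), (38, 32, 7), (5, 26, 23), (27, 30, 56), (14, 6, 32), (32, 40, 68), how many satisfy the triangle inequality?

5

(33,36,65): 33+36 > 65 → valid
(7,32,38): 7+32 > 38 → valid
(5,23,26): 5+23 > 26 → valid
(27,30,56): 27+30 > 56 → valid
(6,14,32): 6+14 ≤ 32 → not valid
(32,40,68): 32+40 > 68 → valid
5 of the 6 triples form a triangle.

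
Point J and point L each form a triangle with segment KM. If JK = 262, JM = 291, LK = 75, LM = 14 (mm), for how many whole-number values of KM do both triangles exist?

27

From triangle JKM: 29 < KM < 553.
From triangle LKM: 61 < KM < 89.
Intersection: 61 < KM < 89, so integers 62 through 88: 27 values.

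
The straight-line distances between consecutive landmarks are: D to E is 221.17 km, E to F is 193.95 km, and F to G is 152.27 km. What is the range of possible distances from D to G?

The maximum is all hops collinear in one direction: 221.17 + 193.95 + 152.27 = 567.39.
The longest hop is 221.17; the others sum to 346.22. Since 221.17 ≤ 346.22, the path can fold back on itself completely, so the minimum distance is 0.

0 ≤ DG ≤ 567.39 km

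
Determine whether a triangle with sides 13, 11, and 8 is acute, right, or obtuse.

Compare the square of the longest side to the sum of squares of the other two: 8² + 11² = 185 > 169 = 13².

acute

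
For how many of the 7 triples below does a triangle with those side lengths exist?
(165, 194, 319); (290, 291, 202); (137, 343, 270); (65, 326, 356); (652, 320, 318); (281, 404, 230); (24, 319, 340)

6

(165,194,319): 165+194 > 319 → valid
(202,290,291): 202+290 > 291 → valid
(137,270,343): 137+270 > 343 → valid
(65,326,356): 65+326 > 356 → valid
(318,320,652): 318+320 ≤ 652 → not valid
(230,281,404): 230+281 > 404 → valid
(24,319,340): 24+319 > 340 → valid
6 of the 7 triples form a triangle.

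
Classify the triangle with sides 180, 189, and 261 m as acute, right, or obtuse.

right

Compare the square of the longest side to the sum of squares of the other two: 180² + 189² = 68121 = 261².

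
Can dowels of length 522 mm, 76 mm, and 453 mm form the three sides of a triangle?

Yes

The longest side is 522, and the other two sum to 529.
Since 529 > 522, the triangle inequality holds.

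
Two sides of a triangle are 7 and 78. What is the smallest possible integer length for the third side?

The third side must be strictly greater than |7 − 78| = 71.
The smallest integer above 71 is 72.

72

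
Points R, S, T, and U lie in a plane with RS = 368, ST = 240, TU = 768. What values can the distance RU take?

160 ≤ RU ≤ 1376

The maximum is all hops collinear in one direction: 368 + 240 + 768 = 1376.
The longest hop is 768; the others sum to 608. Folding the others back against it leaves at least 768 − 608 = 160.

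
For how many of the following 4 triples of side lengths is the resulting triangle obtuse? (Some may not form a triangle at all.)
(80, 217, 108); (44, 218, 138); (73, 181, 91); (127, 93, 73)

(80,217,108): 80+108 ≤ 217, not a triangle
(44,218,138): 44+138 ≤ 218, not a triangle
(73,181,91): 73+91 ≤ 181, not a triangle
(127,93,73): 73²+93² = 13978 < 16129 = 127² → obtuse
1 of the 4 is obtuse.

1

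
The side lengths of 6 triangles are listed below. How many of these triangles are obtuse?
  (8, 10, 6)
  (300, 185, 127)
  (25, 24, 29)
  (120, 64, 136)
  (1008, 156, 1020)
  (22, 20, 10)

(8,10,6): 6²+8² = 100 = 10² → right
(300,185,127): 127²+185² = 50354 < 90000 = 300² → obtuse
(25,24,29): 24²+25² = 1201 > 841 = 29² → acute
(120,64,136): 64²+120² = 18496 = 136² → right
(1008,156,1020): 156²+1008² = 1040400 = 1020² → right
(22,20,10): 10²+20² = 500 > 484 = 22² → acute
1 of the 6 is obtuse.

1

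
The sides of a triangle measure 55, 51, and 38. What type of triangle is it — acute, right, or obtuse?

acute

Compare the square of the longest side to the sum of squares of the other two: 38² + 51² = 4045 > 3025 = 55².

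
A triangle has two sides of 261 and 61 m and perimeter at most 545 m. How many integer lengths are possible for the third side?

Triangle inequality: 200 < x < 322. Perimeter ≤ 545 gives x ≤ 545 − 261 − 61 = 223.
So 200 < x ≤ 223; integers 201 through 223: 23 values.

23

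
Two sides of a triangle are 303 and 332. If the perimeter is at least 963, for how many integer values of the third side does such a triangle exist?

307

Triangle inequality: 29 < x < 635. Perimeter ≥ 963 gives x ≥ 963 − 303 − 332 = 328.
So 328 ≤ x < 635; integers 328 through 634: 307 values.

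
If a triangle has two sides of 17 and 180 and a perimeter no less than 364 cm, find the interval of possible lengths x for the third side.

Triangle inequality alone gives 163 < x < 197.
The perimeter condition gives x ≥ 364 − 17 − 180 = 167.
Intersecting the two: 167 ≤ x < 197.

167 ≤ x < 197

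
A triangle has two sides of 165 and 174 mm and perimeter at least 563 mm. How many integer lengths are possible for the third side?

115

Triangle inequality: 9 < x < 339. Perimeter ≥ 563 gives x ≥ 563 − 165 − 174 = 224.
So 224 ≤ x < 339; integers 224 through 338: 115 values.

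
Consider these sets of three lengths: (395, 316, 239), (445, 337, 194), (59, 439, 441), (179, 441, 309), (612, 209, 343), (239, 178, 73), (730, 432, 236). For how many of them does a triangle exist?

(239,316,395): 239+316 > 395 → valid
(194,337,445): 194+337 > 445 → valid
(59,439,441): 59+439 > 441 → valid
(179,309,441): 179+309 > 441 → valid
(209,343,612): 209+343 ≤ 612 → not valid
(73,178,239): 73+178 > 239 → valid
(236,432,730): 236+432 ≤ 730 → not valid
5 of the 7 triples form a triangle.

5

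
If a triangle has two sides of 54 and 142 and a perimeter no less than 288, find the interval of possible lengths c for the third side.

Triangle inequality alone gives 88 < c < 196.
The perimeter condition gives c ≥ 288 − 54 − 142 = 92.
Intersecting the two: 92 ≤ c < 196.

92 ≤ c < 196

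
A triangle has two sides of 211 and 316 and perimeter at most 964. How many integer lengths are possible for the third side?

332

Triangle inequality: 105 < x < 527. Perimeter ≤ 964 gives x ≤ 964 − 211 − 316 = 437.
So 105 < x ≤ 437; integers 106 through 437: 332 values.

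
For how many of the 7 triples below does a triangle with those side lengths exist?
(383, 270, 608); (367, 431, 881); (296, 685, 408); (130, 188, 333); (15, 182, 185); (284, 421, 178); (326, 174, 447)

5

(270,383,608): 270+383 > 608 → valid
(367,431,881): 367+431 ≤ 881 → not valid
(296,408,685): 296+408 > 685 → valid
(130,188,333): 130+188 ≤ 333 → not valid
(15,182,185): 15+182 > 185 → valid
(178,284,421): 178+284 > 421 → valid
(174,326,447): 174+326 > 447 → valid
5 of the 7 triples form a triangle.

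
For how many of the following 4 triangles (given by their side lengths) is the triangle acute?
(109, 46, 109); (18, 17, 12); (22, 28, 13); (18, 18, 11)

3

(109,46,109): 46²+109² = 13997 > 11881 = 109² → acute
(18,17,12): 12²+17² = 433 > 324 = 18² → acute
(22,28,13): 13²+22² = 653 < 784 = 28² → obtuse
(18,18,11): 11²+18² = 445 > 324 = 18² → acute
3 of the 4 are acute.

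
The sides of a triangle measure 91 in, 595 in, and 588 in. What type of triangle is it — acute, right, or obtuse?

right

Compare the square of the longest side to the sum of squares of the other two: 91² + 588² = 354025 = 595².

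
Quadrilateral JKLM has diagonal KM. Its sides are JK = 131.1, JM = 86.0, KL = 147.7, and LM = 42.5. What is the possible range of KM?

From triangle JKM: |131.1 − 86.0| < KM < 131.1 + 86.0, i.e. 45.1 < KM < 217.1.
From triangle LKM: 105.2 < KM < 190.2.
Both must hold, so KM lies in the intersection.

105.2 < KM < 190.2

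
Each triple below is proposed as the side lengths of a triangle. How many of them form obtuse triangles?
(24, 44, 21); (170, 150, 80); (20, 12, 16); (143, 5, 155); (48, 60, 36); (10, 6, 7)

2

(24,44,21): 21²+24² = 1017 < 1936 = 44² → obtuse
(170,150,80): 80²+150² = 28900 = 170² → right
(20,12,16): 12²+16² = 400 = 20² → right
(143,5,155): 5+143 ≤ 155, not a triangle
(48,60,36): 36²+48² = 3600 = 60² → right
(10,6,7): 6²+7² = 85 < 100 = 10² → obtuse
2 of the 6 are obtuse.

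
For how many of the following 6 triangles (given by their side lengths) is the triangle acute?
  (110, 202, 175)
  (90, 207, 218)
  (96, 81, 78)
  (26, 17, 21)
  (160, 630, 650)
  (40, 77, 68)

(110,202,175): 110²+175² = 42725 > 40804 = 202² → acute
(90,207,218): 90²+207² = 50949 > 47524 = 218² → acute
(96,81,78): 78²+81² = 12645 > 9216 = 96² → acute
(26,17,21): 17²+21² = 730 > 676 = 26² → acute
(160,630,650): 160²+630² = 422500 = 650² → right
(40,77,68): 40²+68² = 6224 > 5929 = 77² → acute
5 of the 6 are acute.

5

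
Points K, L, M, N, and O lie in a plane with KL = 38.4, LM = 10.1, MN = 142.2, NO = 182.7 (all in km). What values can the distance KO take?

The maximum is all hops collinear in one direction: 38.4 + 10.1 + 142.2 + 182.7 = 373.4.
The longest hop is 182.7; the others sum to 190.7. Since 182.7 ≤ 190.7, the path can fold back on itself completely, so the minimum distance is 0.

0 ≤ KO ≤ 373.4 km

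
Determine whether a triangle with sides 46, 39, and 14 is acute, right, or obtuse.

Compare the square of the longest side to the sum of squares of the other two: 14² + 39² = 1717 < 2116 = 46².

obtuse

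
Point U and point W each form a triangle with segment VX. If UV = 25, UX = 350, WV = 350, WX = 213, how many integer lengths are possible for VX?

From triangle UVX: 325 < VX < 375.
From triangle WVX: 137 < VX < 563.
Intersection: 325 < VX < 375, so integers 326 through 374: 49 values.

49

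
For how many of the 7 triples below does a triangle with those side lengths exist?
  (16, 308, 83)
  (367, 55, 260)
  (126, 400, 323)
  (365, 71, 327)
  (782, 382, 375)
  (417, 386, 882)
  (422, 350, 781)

(16,83,308): 16+83 ≤ 308 → not valid
(55,260,367): 55+260 ≤ 367 → not valid
(126,323,400): 126+323 > 400 → valid
(71,327,365): 71+327 > 365 → valid
(375,382,782): 375+382 ≤ 782 → not valid
(386,417,882): 386+417 ≤ 882 → not valid
(350,422,781): 350+422 ≤ 781 → not valid
2 of the 7 triples form a triangle.

2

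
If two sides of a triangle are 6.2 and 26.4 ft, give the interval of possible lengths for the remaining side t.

20.2 < t < 32.6 (ft)

By the triangle inequality, t must be less than 6.2 + 26.4 = 32.6 and greater than |6.2 − 26.4| = 20.2.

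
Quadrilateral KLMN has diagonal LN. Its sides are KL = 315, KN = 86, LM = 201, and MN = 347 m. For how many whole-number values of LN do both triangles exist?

171

From triangle KLN: 229 < LN < 401.
From triangle MLN: 146 < LN < 548.
Intersection: 229 < LN < 401, so integers 230 through 400: 171 values.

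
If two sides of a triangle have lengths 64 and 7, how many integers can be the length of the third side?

The third side lies in the open interval (57, 71).
Integers from 58 to 70 inclusive: 70 − 58 + 1 = 13.

13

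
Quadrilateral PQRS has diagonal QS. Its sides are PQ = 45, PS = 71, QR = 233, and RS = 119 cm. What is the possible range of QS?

From triangle PQS: |45 − 71| < QS < 45 + 71, i.e. 26 < QS < 116.
From triangle RQS: 114 < QS < 352.
Both must hold, so QS lies in the intersection.

114 < QS < 116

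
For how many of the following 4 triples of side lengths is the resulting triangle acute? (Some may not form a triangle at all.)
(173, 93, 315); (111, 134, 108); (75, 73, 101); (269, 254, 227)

(173,93,315): 93+173 ≤ 315, not a triangle
(111,134,108): 108²+111² = 23985 > 17956 = 134² → acute
(75,73,101): 73²+75² = 10954 > 10201 = 101² → acute
(269,254,227): 227²+254² = 116045 > 72361 = 269² → acute
3 of the 4 are acute.

3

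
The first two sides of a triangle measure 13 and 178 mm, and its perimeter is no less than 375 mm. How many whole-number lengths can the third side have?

Triangle inequality: 165 < x < 191. Perimeter ≥ 375 gives x ≥ 375 − 13 − 178 = 184.
So 184 ≤ x < 191; integers 184 through 190: 7 values.

7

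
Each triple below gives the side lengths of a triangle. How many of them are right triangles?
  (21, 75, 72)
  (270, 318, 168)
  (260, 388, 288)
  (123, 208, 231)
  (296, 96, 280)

(21,75,72): 21²+72² = 5625 = 75² → right
(270,318,168): 168²+270² = 101124 = 318² → right
(260,388,288): 260²+288² = 150544 = 388² → right
(123,208,231): 123²+208² = 58393 > 53361 = 231² → acute
(296,96,280): 96²+280² = 87616 = 296² → right
4 of the 5 are right.

4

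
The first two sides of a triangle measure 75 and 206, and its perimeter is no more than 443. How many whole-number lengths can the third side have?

31

Triangle inequality: 131 < x < 281. Perimeter ≤ 443 gives x ≤ 443 − 75 − 206 = 162.
So 131 < x ≤ 162; integers 132 through 162: 31 values.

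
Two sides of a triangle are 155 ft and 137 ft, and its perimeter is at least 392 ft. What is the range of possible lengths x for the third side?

Triangle inequality alone gives 18 < x < 292.
The perimeter condition gives x ≥ 392 − 155 − 137 = 100.
Intersecting the two: 100 ≤ x < 292.

100 ≤ x < 292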